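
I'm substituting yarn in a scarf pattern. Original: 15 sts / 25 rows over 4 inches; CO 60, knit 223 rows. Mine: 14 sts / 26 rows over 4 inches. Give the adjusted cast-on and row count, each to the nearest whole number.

Cast on 56 stitches; work 232 rows.

Stitches: 60 × 14/15 = 56.00 → 56.
Rows: 223 × 26/25 = 231.92 → 232.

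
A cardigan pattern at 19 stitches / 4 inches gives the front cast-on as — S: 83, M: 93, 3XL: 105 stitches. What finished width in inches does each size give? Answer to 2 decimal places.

19/4 = 4.75 sts per in.
S: 83 / 4.75 = 17.474 → 17.47 in.
M: 93 / 4.75 = 19.579 → 19.58 in.
3XL: 105 / 4.75 = 22.105 → 22.11 in.

S 17.47 inches; M 19.58 inches; 3XL 22.11 inches.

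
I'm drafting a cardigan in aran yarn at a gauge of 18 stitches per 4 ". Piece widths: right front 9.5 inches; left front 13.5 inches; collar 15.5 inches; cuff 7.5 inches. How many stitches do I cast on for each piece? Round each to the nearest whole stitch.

Rate = 18/4 = 4.5 sts per in.
right front: 9.5 × 4.5 = 42.75 → 43.
left front: 13.5 × 4.5 = 60.75 → 61.
collar: 15.5 × 4.5 = 69.75 → 70.
cuff: 7.5 × 4.5 = 33.75 → 34.

right front 43; left front 61; collar 70; cuff 34.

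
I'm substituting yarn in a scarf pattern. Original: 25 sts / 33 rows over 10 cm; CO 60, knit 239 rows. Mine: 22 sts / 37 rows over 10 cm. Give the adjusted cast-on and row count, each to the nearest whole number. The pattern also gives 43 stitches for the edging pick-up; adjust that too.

Cast on 53 stitches; work 268 rows; edging pick-up 38 stitches.

Stitches: 60 × 22/25 = 52.80 → 53.
Rows: 239 × 37/33 = 267.97 → 268.
edging pick-up: 43 × 22/25 = 37.84 → 38.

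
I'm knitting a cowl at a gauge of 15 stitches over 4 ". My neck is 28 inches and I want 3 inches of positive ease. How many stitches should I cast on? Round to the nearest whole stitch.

Finished = 28 + 3 = 31 in.
15 / 4 = 3.75 sts per inch.
31.00 × 3.75 = 116.25 sts.
→ 116 sts.

116 stitches.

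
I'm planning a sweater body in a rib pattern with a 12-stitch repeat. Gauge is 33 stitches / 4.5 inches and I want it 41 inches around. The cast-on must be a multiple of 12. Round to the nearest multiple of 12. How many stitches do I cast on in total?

33 / 4.5 = 7.333 sts per inch.
41 × 7.333 = 300.67 sts.
Nearest multiple of 12: 300.

Cast on 300 stitches.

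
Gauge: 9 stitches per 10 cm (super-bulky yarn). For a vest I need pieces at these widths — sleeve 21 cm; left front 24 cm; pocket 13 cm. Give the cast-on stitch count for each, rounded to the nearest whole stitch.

Rate = 9/10 = 0.9 sts per cm.
sleeve: 21 × 0.9 = 18.90 → 19.
left front: 24 × 0.9 = 21.60 → 22.
pocket: 13 × 0.9 = 11.70 → 12.

sleeve 19; left front 22; pocket 12.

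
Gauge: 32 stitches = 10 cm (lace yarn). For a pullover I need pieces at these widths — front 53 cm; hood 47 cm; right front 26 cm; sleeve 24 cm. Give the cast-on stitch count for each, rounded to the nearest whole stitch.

Rate = 32/10 = 3.2 sts per cm.
front: 53 × 3.2 = 169.60 → 170.
hood: 47 × 3.2 = 150.40 → 150.
right front: 26 × 3.2 = 83.20 → 83.
sleeve: 24 × 3.2 = 76.80 → 77.

front 170; hood 150; right front 83; sleeve 77.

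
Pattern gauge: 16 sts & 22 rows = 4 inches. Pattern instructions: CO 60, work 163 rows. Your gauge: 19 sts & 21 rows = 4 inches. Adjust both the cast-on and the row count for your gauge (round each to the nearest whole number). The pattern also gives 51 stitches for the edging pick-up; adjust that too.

Stitches: 60 × 19/16 = 71.25 → 71.
Rows: 163 × 21/22 = 155.59 → 156.
edging pick-up: 51 × 19/16 = 60.56 → 61.

Cast on 71 stitches; work 156 rows; edging pick-up 61 stitches.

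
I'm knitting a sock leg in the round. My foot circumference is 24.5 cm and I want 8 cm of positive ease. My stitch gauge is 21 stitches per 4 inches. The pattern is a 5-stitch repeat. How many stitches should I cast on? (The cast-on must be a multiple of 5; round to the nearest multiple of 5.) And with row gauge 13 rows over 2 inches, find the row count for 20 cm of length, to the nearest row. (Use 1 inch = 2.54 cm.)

Cast on 65 stitches; work 51 rows.

Finished = 24.5 + 8 = 32.5 cm.
32.5 cm × 1/2.54 = 12.80 inches.
21/4 = 5.25 sts per in; 12.80 × 5.25 = 67.18 sts.
Nearest multiple of 5 → 65.
20 cm = 7.87 inches; × 6.5 = 51.18 → 51 rows.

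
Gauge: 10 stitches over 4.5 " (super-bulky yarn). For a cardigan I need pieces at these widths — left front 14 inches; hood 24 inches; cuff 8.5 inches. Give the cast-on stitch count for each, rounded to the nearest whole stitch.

Rate = 10/4.5 = 2.222 sts per in.
left front: 14 × 2.222 = 31.11 → 31.
hood: 24 × 2.222 = 53.33 → 53.
cuff: 8.5 × 2.222 = 18.89 → 19.

left front 31; hood 53; cuff 19.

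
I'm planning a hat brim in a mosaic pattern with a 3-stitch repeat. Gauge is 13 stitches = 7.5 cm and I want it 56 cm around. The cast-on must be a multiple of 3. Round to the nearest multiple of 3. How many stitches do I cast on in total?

Cast on 96 stitches.

13 / 7.5 = 1.733 sts per cm.
56 × 1.733 = 97.07 sts.
Nearest multiple of 3: 96.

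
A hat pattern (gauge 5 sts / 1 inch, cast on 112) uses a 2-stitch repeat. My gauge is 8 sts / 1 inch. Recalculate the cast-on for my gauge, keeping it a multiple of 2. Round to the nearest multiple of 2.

112 × 8 / 5 = 179.20.
Nearest multiple of 2: 180.

Cast on 180 stitches.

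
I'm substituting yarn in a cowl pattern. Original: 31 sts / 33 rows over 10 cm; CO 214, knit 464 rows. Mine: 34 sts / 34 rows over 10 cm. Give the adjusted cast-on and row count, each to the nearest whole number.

Stitches: 214 × 34/31 = 234.71 → 235.
Rows: 464 × 34/33 = 478.06 → 478.

Cast on 235 stitches; work 478 rows.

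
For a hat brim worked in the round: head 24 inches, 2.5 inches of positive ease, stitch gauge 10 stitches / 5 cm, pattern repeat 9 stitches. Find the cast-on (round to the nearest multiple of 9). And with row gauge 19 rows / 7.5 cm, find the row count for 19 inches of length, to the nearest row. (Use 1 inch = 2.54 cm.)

Cast on 135 stitches; work 122 rows.

Finished = 24 + 2.5 = 26.5 inches.
26.5 inches × 2.54 = 67.31 cm.
10/5 = 2 sts per cm; 67.31 × 2 = 134.62 sts.
Nearest multiple of 9 → 135.
19 inches = 48.26 cm; × 2.533 = 122.26 → 122 rows.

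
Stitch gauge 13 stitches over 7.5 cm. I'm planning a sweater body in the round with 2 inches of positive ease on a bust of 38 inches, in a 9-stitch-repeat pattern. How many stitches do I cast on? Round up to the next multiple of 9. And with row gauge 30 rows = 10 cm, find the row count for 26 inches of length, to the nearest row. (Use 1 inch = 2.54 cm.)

Cast on 180 stitches; work 198 rows.

Finished = 38 + 2 = 40 inches.
40 inches × 2.54 = 101.60 cm.
13/7.5 = 1.733 sts per cm; 101.60 × 1.733 = 176.11 sts.
Next multiple of 9 → 180.
26 inches = 66.04 cm; × 3 = 198.12 → 198 rows.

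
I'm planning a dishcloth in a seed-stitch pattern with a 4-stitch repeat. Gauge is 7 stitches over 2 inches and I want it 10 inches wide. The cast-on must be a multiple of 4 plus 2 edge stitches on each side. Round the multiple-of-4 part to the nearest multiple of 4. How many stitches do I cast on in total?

7 / 2 = 3.5 sts per inch.
10 × 3.5 = 35.00 sts.
Less 4 edge sts → 31.00 for the repeat.
Nearest multiple of 4: 32.
Add back 4 edge sts → 36.

36 stitches.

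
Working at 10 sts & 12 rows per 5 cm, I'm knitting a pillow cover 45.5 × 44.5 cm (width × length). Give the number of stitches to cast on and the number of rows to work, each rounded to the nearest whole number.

Cast on 91 stitches and work 107 rows.

Stitch gauge = 10/5 = 2 sts/cm; 45.5 × 2 = 91.00 → 91 sts.
Row gauge = 12/5 = 2.4 rows/cm; 44.5 × 2.4 = 106.80 → 107 rows.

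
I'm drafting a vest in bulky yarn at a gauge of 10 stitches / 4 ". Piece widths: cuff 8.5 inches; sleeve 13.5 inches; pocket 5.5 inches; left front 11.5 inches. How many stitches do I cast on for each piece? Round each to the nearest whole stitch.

cuff 21; sleeve 34; pocket 14; left front 29.

Rate = 10/4 = 2.5 sts per in.
cuff: 8.5 × 2.5 = 21.25 → 21.
sleeve: 13.5 × 2.5 = 33.75 → 34.
pocket: 5.5 × 2.5 = 13.75 → 14.
left front: 11.5 × 2.5 = 28.75 → 29.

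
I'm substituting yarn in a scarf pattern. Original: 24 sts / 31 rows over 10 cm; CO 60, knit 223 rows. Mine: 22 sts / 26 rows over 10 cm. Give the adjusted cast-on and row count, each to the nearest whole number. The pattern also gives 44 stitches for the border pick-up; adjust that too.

Stitches: 60 × 22/24 = 55.00 → 55.
Rows: 223 × 26/31 = 187.03 → 187.
border pick-up: 44 × 22/24 = 40.33 → 40.

Cast on 55 stitches; work 187 rows; border pick-up 40 stitches.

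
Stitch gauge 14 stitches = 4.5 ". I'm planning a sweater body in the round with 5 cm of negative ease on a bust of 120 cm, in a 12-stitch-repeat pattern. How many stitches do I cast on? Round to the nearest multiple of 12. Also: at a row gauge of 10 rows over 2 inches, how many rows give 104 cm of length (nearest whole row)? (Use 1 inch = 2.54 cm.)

Cast on 144 stitches; work 205 rows.

Finished = 120 − 5 = 115 cm.
115 cm × 1/2.54 = 45.28 inches.
14/4.5 = 3.111 sts per in; 45.28 × 3.111 = 140.86 sts.
Nearest multiple of 12 → 144.
104 cm = 40.94 inches; × 5 = 204.72 → 205 rows.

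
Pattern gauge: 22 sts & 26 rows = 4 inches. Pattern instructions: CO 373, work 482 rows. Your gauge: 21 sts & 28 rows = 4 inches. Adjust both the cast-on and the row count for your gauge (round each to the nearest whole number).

Cast on 356 stitches; work 519 rows.

Stitches: 373 × 21/22 = 356.05 → 356.
Rows: 482 × 28/26 = 519.08 → 519.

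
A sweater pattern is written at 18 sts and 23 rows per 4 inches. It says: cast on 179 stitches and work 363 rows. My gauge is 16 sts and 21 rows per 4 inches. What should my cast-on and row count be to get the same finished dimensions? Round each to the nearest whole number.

Cast on 159 stitches; work 331 rows.

Stitches: 179 × 16/18 = 159.11 → 159.
Rows: 363 × 21/23 = 331.43 → 331.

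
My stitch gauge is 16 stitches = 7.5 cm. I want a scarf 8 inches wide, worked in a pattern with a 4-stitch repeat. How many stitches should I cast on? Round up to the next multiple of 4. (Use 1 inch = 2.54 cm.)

44 stitches.

8 in = 8 × 2.54 = 20.32 cm.
16 / 7.5 = 2.133 sts/cm.
20.32 × 2.133 = 43.35 sts.
→ 44.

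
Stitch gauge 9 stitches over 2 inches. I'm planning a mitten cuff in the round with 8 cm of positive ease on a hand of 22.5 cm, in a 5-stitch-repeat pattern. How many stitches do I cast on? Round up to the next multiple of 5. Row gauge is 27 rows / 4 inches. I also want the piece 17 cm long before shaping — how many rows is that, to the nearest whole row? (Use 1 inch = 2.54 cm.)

Cast on 55 stitches; work 45 rows.

Finished = 22.5 + 8 = 30.5 cm.
30.5 cm × 1/2.54 = 12.01 inches.
9/2 = 4.5 sts per in; 12.01 × 4.5 = 54.04 sts.
Next multiple of 5 → 55.
17 cm = 6.69 inches; × 6.75 = 45.18 → 45 rows.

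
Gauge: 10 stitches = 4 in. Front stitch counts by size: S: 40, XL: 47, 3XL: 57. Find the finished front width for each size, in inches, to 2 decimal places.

10/4 = 2.5 sts per in.
S: 40 / 2.5 = 16.000 → 16.00 in.
XL: 47 / 2.5 = 18.800 → 18.80 in.
3XL: 57 / 2.5 = 22.800 → 22.80 in.

S 16.00 inches; XL 18.80 inches; 3XL 22.80 inches.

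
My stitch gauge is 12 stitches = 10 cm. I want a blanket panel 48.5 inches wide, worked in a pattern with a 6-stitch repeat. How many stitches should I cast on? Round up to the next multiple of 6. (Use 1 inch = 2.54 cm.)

CO 150 sts.

48.5 in = 48.5 × 2.54 = 123.19 cm.
12 / 10 = 1.2 sts/cm.
123.19 × 1.2 = 147.83 sts.
→ 150.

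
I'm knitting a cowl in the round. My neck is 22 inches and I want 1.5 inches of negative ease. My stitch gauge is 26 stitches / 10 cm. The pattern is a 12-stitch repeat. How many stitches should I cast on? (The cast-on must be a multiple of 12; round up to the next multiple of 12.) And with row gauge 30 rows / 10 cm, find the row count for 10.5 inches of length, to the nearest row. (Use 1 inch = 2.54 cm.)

Finished = 22 − 1.5 = 20.5 inches.
20.5 inches × 2.54 = 52.07 cm.
26/10 = 2.6 sts per cm; 52.07 × 2.6 = 135.38 sts.
Next multiple of 12 → 144.
10.5 inches = 26.67 cm; × 3 = 80.01 → 80 rows.

Cast on 144 stitches; work 80 rows.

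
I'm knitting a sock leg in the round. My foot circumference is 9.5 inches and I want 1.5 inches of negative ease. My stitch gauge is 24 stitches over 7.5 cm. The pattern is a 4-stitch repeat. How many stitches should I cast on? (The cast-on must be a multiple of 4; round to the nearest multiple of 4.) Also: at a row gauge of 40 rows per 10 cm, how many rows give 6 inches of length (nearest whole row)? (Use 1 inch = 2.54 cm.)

Cast on 64 stitches; work 61 rows.

Finished = 9.5 − 1.5 = 8 inches.
8 inches × 2.54 = 20.32 cm.
24/7.5 = 3.2 sts per cm; 20.32 × 3.2 = 65.02 sts.
Nearest multiple of 4 → 64.
6 inches = 15.24 cm; × 4 = 60.96 → 61 rows.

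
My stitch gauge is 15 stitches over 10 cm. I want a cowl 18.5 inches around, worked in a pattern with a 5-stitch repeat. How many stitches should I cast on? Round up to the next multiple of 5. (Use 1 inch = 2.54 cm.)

Cast on 75 stitches.

18.5 in = 18.5 × 2.54 = 46.99 cm.
15 / 10 = 1.5 sts/cm.
46.99 × 1.5 = 70.48 sts.
→ 75.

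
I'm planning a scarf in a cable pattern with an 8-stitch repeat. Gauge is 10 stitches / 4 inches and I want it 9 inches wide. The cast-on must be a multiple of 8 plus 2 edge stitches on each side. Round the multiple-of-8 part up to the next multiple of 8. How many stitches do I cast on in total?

CO 28 sts.

10 / 4 = 2.5 sts per inch.
9 × 2.5 = 22.50 sts.
Less 4 edge sts → 18.50 for the repeat.
Next multiple of 8: 24.
Add back 4 edge sts → 28.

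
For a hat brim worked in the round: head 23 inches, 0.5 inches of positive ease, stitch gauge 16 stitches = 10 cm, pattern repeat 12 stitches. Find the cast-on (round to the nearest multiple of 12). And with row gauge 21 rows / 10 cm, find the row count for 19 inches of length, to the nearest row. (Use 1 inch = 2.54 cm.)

Finished = 23 + 0.5 = 23.5 inches.
23.5 inches × 2.54 = 59.69 cm.
16/10 = 1.6 sts per cm; 59.69 × 1.6 = 95.50 sts.
Nearest multiple of 12 → 96.
19 inches = 48.26 cm; × 2.1 = 101.35 → 101 rows.

Cast on 96 stitches; work 101 rows.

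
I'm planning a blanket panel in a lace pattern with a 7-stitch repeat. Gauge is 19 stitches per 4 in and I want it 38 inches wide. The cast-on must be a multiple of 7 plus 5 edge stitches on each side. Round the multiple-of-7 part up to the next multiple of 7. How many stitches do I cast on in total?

19 / 4 = 4.75 sts per inch.
38 × 4.75 = 180.50 sts.
Less 10 edge sts → 170.50 for the repeat.
Next multiple of 7: 175.
Add back 10 edge sts → 185.

Cast on 185 stitches.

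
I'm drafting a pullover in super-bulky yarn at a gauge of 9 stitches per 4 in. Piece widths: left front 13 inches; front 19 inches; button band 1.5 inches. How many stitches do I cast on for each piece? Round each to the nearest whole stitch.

Rate = 9/4 = 2.25 sts per in.
left front: 13 × 2.25 = 29.25 → 29.
front: 19 × 2.25 = 42.75 → 43.
button band: 1.5 × 2.25 = 3.38 → 3.

left front 29; front 43; button band 3.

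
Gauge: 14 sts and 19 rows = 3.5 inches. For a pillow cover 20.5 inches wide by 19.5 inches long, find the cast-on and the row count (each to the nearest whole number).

Cast on 82 stitches and work 106 rows.

Stitch gauge = 14/3.5 = 4 sts/in; 20.5 × 4 = 82.00 → 82 sts.
Row gauge = 19/3.5 = 5.429 rows/in; 19.5 × 5.429 = 105.86 → 106 rows.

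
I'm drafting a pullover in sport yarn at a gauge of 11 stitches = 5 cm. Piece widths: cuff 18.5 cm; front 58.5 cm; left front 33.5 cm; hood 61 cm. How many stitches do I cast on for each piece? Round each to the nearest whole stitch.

Rate = 11/5 = 2.2 sts per cm.
cuff: 18.5 × 2.2 = 40.70 → 41.
front: 58.5 × 2.2 = 128.70 → 129.
left front: 33.5 × 2.2 = 73.70 → 74.
hood: 61 × 2.2 = 134.20 → 134.

cuff 41; front 129; left front 74; hood 134.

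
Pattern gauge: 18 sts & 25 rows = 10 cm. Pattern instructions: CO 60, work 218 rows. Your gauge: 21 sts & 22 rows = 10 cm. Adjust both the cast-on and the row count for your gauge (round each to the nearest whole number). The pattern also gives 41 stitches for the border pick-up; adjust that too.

Cast on 70 stitches; work 192 rows; border pick-up 48 stitches.

Stitches: 60 × 21/18 = 70.00 → 70.
Rows: 218 × 22/25 = 191.84 → 192.
border pick-up: 41 × 21/18 = 47.83 → 48.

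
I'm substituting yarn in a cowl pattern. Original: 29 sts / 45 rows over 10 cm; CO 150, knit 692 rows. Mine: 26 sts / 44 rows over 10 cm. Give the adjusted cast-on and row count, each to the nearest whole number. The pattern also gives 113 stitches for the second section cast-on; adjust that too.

Stitches: 150 × 26/29 = 134.48 → 134.
Rows: 692 × 44/45 = 676.62 → 677.
second section cast-on: 113 × 26/29 = 101.31 → 101.

Cast on 134 stitches; work 677 rows; second section cast-on 101 stitches.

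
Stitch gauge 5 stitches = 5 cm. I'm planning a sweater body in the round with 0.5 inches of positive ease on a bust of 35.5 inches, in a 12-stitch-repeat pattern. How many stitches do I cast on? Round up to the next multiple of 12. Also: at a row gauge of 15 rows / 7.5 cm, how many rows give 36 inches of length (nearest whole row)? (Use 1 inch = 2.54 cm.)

Cast on 96 stitches; work 183 rows.

Finished = 35.5 + 0.5 = 36 inches.
36 inches × 2.54 = 91.44 cm.
5/5 = 1 sts per cm; 91.44 × 1 = 91.44 sts.
Next multiple of 12 → 96.
36 inches = 91.44 cm; × 2 = 182.88 → 183 rows.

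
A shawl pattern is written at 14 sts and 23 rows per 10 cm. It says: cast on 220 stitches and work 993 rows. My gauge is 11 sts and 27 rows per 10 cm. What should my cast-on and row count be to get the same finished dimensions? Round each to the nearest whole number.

Cast on 173 stitches; work 1166 rows.

Stitches: 220 × 11/14 = 172.86 → 173.
Rows: 993 × 27/23 = 1165.70 → 1166.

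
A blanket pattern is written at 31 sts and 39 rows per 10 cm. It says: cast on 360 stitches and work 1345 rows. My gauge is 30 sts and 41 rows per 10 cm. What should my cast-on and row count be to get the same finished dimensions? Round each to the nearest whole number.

Cast on 348 stitches; work 1414 rows.

Stitches: 360 × 30/31 = 348.39 → 348.
Rows: 1345 × 41/39 = 1413.97 → 1414.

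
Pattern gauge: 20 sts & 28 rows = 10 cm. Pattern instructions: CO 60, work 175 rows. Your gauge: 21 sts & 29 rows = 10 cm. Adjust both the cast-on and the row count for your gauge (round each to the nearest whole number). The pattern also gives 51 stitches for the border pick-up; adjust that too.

Stitches: 60 × 21/20 = 63.00 → 63.
Rows: 175 × 29/28 = 181.25 → 181.
border pick-up: 51 × 21/20 = 53.55 → 54.

Cast on 63 stitches; work 181 rows; border pick-up 54 stitches.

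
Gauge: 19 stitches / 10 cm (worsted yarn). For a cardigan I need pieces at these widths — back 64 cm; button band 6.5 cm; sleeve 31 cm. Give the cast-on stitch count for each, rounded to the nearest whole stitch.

back 122; button band 12; sleeve 59.

Rate = 19/10 = 1.9 sts per cm.
back: 64 × 1.9 = 121.60 → 122.
button band: 6.5 × 1.9 = 12.35 → 12.
sleeve: 31 × 1.9 = 58.90 → 59.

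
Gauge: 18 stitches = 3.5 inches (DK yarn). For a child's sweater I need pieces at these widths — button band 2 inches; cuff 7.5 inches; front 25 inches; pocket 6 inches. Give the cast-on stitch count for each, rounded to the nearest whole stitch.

button band 10; cuff 39; front 129; pocket 31.

Rate = 18/3.5 = 5.143 sts per in.
button band: 2 × 5.143 = 10.29 → 10.
cuff: 7.5 × 5.143 = 38.57 → 39.
front: 25 × 5.143 = 128.57 → 129.
pocket: 6 × 5.143 = 30.86 → 31.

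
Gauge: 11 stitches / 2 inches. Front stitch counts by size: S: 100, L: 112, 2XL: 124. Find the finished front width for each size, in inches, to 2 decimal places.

S 18.18 inches; L 20.36 inches; 2XL 22.55 inches.

11/2 = 5.5 sts per in.
S: 100 / 5.5 = 18.182 → 18.18 in.
L: 112 / 5.5 = 20.364 → 20.36 in.
2XL: 124 / 5.5 = 22.545 → 22.55 in.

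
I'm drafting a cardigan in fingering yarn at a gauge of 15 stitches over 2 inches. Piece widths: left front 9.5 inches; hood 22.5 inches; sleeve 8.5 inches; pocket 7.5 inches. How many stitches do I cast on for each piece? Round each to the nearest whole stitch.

Rate = 15/2 = 7.5 sts per in.
left front: 9.5 × 7.5 = 71.25 → 71.
hood: 22.5 × 7.5 = 168.75 → 169.
sleeve: 8.5 × 7.5 = 63.75 → 64.
pocket: 7.5 × 7.5 = 56.25 → 56.

left front 71; hood 169; sleeve 64; pocket 56.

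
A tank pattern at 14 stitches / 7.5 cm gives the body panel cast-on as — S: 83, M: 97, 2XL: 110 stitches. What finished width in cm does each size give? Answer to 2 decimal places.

S 44.46 cm; M 51.96 cm; 2XL 58.93 cm.

14/7.5 = 1.867 sts per cm.
S: 83 / 1.867 = 44.464 → 44.46 cm.
M: 97 / 1.867 = 51.964 → 51.96 cm.
2XL: 110 / 1.867 = 58.929 → 58.93 cm.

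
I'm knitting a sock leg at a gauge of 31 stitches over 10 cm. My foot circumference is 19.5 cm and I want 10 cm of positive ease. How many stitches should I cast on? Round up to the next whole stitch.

92 stitches.

Finished = 19.5 + 10 = 29.5 cm.
31 / 10 = 3.1 sts per cm.
29.50 × 3.1 = 91.45 sts.
→ 92 sts.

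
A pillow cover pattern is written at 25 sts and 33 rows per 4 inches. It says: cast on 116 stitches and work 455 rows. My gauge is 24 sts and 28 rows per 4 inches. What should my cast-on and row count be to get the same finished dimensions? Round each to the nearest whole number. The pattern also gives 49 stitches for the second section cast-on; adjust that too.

Cast on 111 stitches; work 386 rows; second section cast-on 47 stitches.

Stitches: 116 × 24/25 = 111.36 → 111.
Rows: 455 × 28/33 = 386.06 → 386.
second section cast-on: 49 × 24/25 = 47.04 → 47.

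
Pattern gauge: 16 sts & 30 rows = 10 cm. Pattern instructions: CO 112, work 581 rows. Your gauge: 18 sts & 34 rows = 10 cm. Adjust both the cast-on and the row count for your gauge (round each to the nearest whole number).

Cast on 126 stitches; work 658 rows.

Stitches: 112 × 18/16 = 126.00 → 126.
Rows: 581 × 34/30 = 658.47 → 658.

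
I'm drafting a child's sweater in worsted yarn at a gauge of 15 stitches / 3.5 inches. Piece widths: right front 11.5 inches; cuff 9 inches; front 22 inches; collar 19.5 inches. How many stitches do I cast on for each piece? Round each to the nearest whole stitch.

Rate = 15/3.5 = 4.286 sts per in.
right front: 11.5 × 4.286 = 49.29 → 49.
cuff: 9 × 4.286 = 38.57 → 39.
front: 22 × 4.286 = 94.29 → 94.
collar: 19.5 × 4.286 = 83.57 → 84.

right front 49; cuff 39; front 94; collar 84.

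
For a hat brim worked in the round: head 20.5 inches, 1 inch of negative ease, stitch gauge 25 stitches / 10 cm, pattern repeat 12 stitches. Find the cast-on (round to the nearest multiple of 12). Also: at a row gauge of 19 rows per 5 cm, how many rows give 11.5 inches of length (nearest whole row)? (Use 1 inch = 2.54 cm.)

Finished = 20.5 − 1 = 19.5 inches.
19.5 inches × 2.54 = 49.53 cm.
25/10 = 2.5 sts per cm; 49.53 × 2.5 = 123.83 sts.
Nearest multiple of 12 → 120.
11.5 inches = 29.21 cm; × 3.8 = 111.00 → 111 rows.

Cast on 120 stitches; work 111 rows.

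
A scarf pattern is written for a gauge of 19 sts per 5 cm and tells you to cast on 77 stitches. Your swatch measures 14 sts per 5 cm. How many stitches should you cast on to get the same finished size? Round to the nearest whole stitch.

Scale factor = 14 / 19 = 0.737.
77 × 14 / 19 = 56.74 sts.
→ 57 sts.

CO 57 sts.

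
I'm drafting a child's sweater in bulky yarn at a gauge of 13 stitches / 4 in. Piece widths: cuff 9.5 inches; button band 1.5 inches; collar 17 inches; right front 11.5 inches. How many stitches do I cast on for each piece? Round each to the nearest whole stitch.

cuff 31; button band 5; collar 55; right front 37.

Rate = 13/4 = 3.25 sts per in.
cuff: 9.5 × 3.25 = 30.88 → 31.
button band: 1.5 × 3.25 = 4.88 → 5.
collar: 17 × 3.25 = 55.25 → 55.
right front: 11.5 × 3.25 = 37.38 → 37.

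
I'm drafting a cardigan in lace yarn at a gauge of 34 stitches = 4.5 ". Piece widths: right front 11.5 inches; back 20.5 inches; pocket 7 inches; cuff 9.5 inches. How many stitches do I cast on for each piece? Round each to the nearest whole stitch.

Rate = 34/4.5 = 7.556 sts per in.
right front: 11.5 × 7.556 = 86.89 → 87.
back: 20.5 × 7.556 = 154.89 → 155.
pocket: 7 × 7.556 = 52.89 → 53.
cuff: 9.5 × 7.556 = 71.78 → 72.

right front 87; back 155; pocket 53; cuff 72.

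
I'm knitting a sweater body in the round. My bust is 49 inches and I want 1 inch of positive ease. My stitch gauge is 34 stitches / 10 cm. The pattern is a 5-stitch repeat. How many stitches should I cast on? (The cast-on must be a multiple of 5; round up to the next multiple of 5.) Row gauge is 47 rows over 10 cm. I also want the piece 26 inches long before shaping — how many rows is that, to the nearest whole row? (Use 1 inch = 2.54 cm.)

Cast on 435 stitches; work 310 rows.

Finished = 49 + 1 = 50 inches.
50 inches × 2.54 = 127.00 cm.
34/10 = 3.4 sts per cm; 127.00 × 3.4 = 431.80 sts.
Next multiple of 5 → 435.
26 inches = 66.04 cm; × 4.7 = 310.39 → 310 rows.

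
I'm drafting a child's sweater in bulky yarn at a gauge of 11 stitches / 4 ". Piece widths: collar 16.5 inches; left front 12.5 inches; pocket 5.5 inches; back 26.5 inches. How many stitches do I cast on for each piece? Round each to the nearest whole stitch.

Rate = 11/4 = 2.75 sts per in.
collar: 16.5 × 2.75 = 45.38 → 45.
left front: 12.5 × 2.75 = 34.38 → 34.
pocket: 5.5 × 2.75 = 15.12 → 15.
back: 26.5 × 2.75 = 72.88 → 73.

collar 45; left front 34; pocket 15; back 73.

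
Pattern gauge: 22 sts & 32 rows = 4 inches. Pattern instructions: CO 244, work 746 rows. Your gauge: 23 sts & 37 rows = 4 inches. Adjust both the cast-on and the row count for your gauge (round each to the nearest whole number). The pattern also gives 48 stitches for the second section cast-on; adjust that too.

Stitches: 244 × 23/22 = 255.09 → 255.
Rows: 746 × 37/32 = 862.56 → 863.
second section cast-on: 48 × 23/22 = 50.18 → 50.

Cast on 255 stitches; work 863 rows; second section cast-on 50 stitches.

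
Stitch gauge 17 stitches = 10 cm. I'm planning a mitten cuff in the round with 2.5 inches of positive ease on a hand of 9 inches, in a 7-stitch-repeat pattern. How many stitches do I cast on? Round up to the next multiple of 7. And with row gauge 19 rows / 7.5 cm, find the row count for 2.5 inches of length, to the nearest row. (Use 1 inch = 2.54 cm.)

Finished = 9 + 2.5 = 11.5 inches.
11.5 inches × 2.54 = 29.21 cm.
17/10 = 1.7 sts per cm; 29.21 × 1.7 = 49.66 sts.
Next multiple of 7 → 56.
2.5 inches = 6.35 cm; × 2.533 = 16.09 → 16 rows.

Cast on 56 stitches; work 16 rows.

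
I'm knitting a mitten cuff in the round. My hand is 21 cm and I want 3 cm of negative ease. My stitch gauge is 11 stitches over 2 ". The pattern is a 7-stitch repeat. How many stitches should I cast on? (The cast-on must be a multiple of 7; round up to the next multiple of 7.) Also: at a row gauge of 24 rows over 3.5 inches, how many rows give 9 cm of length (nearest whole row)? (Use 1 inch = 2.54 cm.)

Cast on 42 stitches; work 24 rows.

Finished = 21 − 3 = 18 cm.
18 cm × 1/2.54 = 7.09 inches.
11/2 = 5.5 sts per in; 7.09 × 5.5 = 38.98 sts.
Next multiple of 7 → 42.
9 cm = 3.54 inches; × 6.857 = 24.30 → 24 rows.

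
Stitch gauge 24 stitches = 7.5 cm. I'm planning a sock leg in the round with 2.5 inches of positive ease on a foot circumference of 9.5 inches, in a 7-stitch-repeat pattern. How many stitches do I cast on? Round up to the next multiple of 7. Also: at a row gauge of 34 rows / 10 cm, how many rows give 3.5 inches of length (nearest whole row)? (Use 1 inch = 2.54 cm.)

Finished = 9.5 + 2.5 = 12 inches.
12 inches × 2.54 = 30.48 cm.
24/7.5 = 3.2 sts per cm; 30.48 × 3.2 = 97.54 sts.
Next multiple of 7 → 98.
3.5 inches = 8.89 cm; × 3.4 = 30.23 → 30 rows.

Cast on 98 stitches; work 30 rows.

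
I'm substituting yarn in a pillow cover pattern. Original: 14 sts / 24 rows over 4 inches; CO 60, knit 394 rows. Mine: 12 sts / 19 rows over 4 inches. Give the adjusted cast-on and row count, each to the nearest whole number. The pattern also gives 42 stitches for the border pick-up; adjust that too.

Stitches: 60 × 12/14 = 51.43 → 51.
Rows: 394 × 19/24 = 311.92 → 312.
border pick-up: 42 × 12/14 = 36.00 → 36.

Cast on 51 stitches; work 312 rows; border pick-up 36 stitches.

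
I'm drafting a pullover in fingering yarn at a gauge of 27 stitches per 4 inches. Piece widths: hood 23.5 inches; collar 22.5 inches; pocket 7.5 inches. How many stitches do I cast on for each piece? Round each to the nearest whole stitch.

hood 159; collar 152; pocket 51.

Rate = 27/4 = 6.75 sts per in.
hood: 23.5 × 6.75 = 158.62 → 159.
collar: 22.5 × 6.75 = 151.88 → 152.
pocket: 7.5 × 6.75 = 50.62 → 51.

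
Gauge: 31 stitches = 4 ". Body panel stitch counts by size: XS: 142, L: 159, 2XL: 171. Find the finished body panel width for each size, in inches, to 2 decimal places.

XS 18.32 inches; L 20.52 inches; 2XL 22.06 inches.

31/4 = 7.75 sts per in.
XS: 142 / 7.75 = 18.323 → 18.32 in.
L: 159 / 7.75 = 20.516 → 20.52 in.
2XL: 171 / 7.75 = 22.065 → 22.06 in.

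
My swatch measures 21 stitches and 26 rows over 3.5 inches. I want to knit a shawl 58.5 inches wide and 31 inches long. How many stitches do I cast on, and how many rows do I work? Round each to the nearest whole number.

Cast on 351 stitches and work 230 rows.

Stitch gauge = 21/3.5 = 6 sts/in; 58.5 × 6 = 351.00 → 351 sts.
Row gauge = 26/3.5 = 7.429 rows/in; 31 × 7.429 = 230.29 → 230 rows.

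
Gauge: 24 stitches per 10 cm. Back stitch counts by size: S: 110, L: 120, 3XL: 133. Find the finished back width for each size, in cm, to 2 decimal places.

24/10 = 2.4 sts per cm.
S: 110 / 2.4 = 45.833 → 45.83 cm.
L: 120 / 2.4 = 50.000 → 50.00 cm.
3XL: 133 / 2.4 = 55.417 → 55.42 cm.

S 45.83 cm; L 50.00 cm; 3XL 55.42 cm.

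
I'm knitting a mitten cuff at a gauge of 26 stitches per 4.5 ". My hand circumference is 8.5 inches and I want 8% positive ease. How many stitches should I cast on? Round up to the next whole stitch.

Cast on 54 stitches.

Finished = 8.5 × 1.08 = 9.18 in.
26 / 4.5 = 5.778 sts per inch.
9.18 × 5.778 = 53.04 sts.
→ 54 sts.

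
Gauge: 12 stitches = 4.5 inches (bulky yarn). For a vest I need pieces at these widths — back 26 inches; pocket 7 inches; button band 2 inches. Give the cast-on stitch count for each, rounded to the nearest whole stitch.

back 69; pocket 19; button band 5.

Rate = 12/4.5 = 2.667 sts per in.
back: 26 × 2.667 = 69.33 → 69.
pocket: 7 × 2.667 = 18.67 → 19.
button band: 2 × 2.667 = 5.33 → 5.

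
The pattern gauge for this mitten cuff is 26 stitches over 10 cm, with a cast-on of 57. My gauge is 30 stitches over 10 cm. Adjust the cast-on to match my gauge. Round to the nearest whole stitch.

Scale factor = 30 / 26 = 1.154.
57 × 30 / 26 = 65.77 sts.
→ 66 sts.

66 stitches.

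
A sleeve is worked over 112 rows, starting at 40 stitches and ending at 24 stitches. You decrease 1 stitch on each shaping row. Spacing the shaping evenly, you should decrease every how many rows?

Stitches to remove: |24 − 40| = 16.
Shaping rows needed: 16 / 1 = 16.
112 rows / 16 = every 7 rows.

Decrease every 7th row.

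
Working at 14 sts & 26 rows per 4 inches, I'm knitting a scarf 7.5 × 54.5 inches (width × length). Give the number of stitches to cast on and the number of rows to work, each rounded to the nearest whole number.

Cast on 26 stitches and work 354 rows.

Stitch gauge = 14/4 = 3.5 sts/in; 7.5 × 3.5 = 26.25 → 26 sts.
Row gauge = 26/4 = 6.5 rows/in; 54.5 × 6.5 = 354.25 → 354 rows.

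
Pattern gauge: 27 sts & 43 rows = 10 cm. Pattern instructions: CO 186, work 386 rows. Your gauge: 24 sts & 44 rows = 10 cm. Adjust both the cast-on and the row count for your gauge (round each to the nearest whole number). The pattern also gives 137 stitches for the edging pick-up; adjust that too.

Cast on 165 stitches; work 395 rows; edging pick-up 122 stitches.

Stitches: 186 × 24/27 = 165.33 → 165.
Rows: 386 × 44/43 = 394.98 → 395.
edging pick-up: 137 × 24/27 = 121.78 → 122.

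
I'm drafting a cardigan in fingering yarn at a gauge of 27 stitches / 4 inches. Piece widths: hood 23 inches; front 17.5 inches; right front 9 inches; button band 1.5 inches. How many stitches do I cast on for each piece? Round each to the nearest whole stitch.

Rate = 27/4 = 6.75 sts per in.
hood: 23 × 6.75 = 155.25 → 155.
front: 17.5 × 6.75 = 118.12 → 118.
right front: 9 × 6.75 = 60.75 → 61.
button band: 1.5 × 6.75 = 10.12 → 10.

hood 155; front 118; right front 61; button band 10.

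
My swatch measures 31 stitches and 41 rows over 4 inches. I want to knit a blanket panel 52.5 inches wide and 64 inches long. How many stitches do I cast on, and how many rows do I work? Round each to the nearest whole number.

Stitch gauge = 31/4 = 7.75 sts/in; 52.5 × 7.75 = 406.88 → 407 sts.
Row gauge = 41/4 = 10.25 rows/in; 64 × 10.25 = 656.00 → 656 rows.

Cast on 407 stitches and work 656 rows.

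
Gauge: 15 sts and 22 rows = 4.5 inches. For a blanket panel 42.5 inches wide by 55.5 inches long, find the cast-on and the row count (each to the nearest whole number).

Cast on 142 stitches and work 271 rows.

Stitch gauge = 15/4.5 = 3.333 sts/in; 42.5 × 3.333 = 141.67 → 142 sts.
Row gauge = 22/4.5 = 4.889 rows/in; 55.5 × 4.889 = 271.33 → 271 rows.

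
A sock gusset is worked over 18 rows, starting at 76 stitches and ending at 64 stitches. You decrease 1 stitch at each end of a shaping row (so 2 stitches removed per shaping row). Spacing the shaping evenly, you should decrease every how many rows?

Stitches to remove: |64 − 76| = 12.
Shaping rows needed: 12 / 2 = 6.
18 rows / 6 = every 3 rows.

Decrease every 3rd row.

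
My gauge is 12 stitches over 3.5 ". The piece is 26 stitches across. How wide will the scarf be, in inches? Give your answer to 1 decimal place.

12 stitches / 3.5 inch = 3.429 stitches per inch.
26 / 3.429 = 7.58 inches.

7.6 inches.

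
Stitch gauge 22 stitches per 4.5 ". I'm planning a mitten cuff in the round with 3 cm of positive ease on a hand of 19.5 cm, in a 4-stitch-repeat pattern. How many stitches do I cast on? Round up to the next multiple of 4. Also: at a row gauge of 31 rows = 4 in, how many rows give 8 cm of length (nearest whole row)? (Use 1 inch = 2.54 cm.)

Cast on 44 stitches; work 24 rows.

Finished = 19.5 + 3 = 22.5 cm.
22.5 cm × 1/2.54 = 8.86 inches.
22/4.5 = 4.889 sts per in; 8.86 × 4.889 = 43.31 sts.
Next multiple of 4 → 44.
8 cm = 3.15 inches; × 7.75 = 24.41 → 24 rows.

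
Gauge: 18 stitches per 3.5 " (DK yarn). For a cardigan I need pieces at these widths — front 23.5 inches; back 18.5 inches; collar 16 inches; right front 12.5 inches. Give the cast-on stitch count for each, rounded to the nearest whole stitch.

front 121; back 95; collar 82; right front 64.

Rate = 18/3.5 = 5.143 sts per in.
front: 23.5 × 5.143 = 120.86 → 121.
back: 18.5 × 5.143 = 95.14 → 95.
collar: 16 × 5.143 = 82.29 → 82.
right front: 12.5 × 5.143 = 64.29 → 64.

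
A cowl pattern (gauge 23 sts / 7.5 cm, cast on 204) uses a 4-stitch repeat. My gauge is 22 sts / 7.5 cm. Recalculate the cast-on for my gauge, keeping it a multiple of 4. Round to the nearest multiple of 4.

CO 196 sts.

204 × 22 / 23 = 195.13.
Nearest multiple of 4: 196.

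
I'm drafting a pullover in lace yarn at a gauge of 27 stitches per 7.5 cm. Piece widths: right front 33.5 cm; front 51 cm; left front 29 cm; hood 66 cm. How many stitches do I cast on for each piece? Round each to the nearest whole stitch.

Rate = 27/7.5 = 3.6 sts per cm.
right front: 33.5 × 3.6 = 120.60 → 121.
front: 51 × 3.6 = 183.60 → 184.
left front: 29 × 3.6 = 104.40 → 104.
hood: 66 × 3.6 = 237.60 → 238.

right front 121; front 184; left front 104; hood 238.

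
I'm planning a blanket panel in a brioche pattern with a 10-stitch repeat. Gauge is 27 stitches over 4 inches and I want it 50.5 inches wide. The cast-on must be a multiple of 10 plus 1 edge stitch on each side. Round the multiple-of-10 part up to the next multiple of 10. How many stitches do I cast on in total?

27 / 4 = 6.75 sts per inch.
50.5 × 6.75 = 340.88 sts.
Less 2 edge sts → 338.88 for the repeat.
Next multiple of 10: 340.
Add back 2 edge sts → 342.

342 stitches.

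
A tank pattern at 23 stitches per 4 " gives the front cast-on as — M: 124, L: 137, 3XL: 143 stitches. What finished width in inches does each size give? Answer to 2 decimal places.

M 21.57 inches; L 23.83 inches; 3XL 24.87 inches.

23/4 = 5.75 sts per in.
M: 124 / 5.75 = 21.565 → 21.57 in.
L: 137 / 5.75 = 23.826 → 23.83 in.
3XL: 143 / 5.75 = 24.870 → 24.87 in.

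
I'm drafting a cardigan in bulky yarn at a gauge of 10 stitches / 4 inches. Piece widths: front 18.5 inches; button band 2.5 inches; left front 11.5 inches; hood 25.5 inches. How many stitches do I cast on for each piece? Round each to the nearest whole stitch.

front 46; button band 6; left front 29; hood 64.

Rate = 10/4 = 2.5 sts per in.
front: 18.5 × 2.5 = 46.25 → 46.
button band: 2.5 × 2.5 = 6.25 → 6.
left front: 11.5 × 2.5 = 28.75 → 29.
hood: 25.5 × 2.5 = 63.75 → 64.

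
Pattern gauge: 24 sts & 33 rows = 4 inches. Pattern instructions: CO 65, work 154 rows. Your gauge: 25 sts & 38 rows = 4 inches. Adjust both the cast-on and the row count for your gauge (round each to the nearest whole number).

Cast on 68 stitches; work 177 rows.

Stitches: 65 × 25/24 = 67.71 → 68.
Rows: 154 × 38/33 = 177.33 → 177.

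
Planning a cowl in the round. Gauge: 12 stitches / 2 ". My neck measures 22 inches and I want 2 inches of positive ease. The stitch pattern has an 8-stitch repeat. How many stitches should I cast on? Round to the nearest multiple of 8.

CO 144 sts.

Finished = 22 + 2 = 24 inches.
12 / 2 = 6 sts/in.
24 × 6 = 144.00 sts.
Nearest multiple of 8: 144.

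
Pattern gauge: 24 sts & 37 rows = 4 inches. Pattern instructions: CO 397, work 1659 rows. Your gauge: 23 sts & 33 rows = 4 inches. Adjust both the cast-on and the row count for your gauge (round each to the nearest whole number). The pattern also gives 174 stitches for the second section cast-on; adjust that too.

Cast on 380 stitches; work 1480 rows; second section cast-on 167 stitches.

Stitches: 397 × 23/24 = 380.46 → 380.
Rows: 1659 × 33/37 = 1479.65 → 1480.
second section cast-on: 174 × 23/24 = 166.75 → 167.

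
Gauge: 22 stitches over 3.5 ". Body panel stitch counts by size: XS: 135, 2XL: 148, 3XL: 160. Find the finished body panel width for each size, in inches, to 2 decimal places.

XS 21.48 inches; 2XL 23.55 inches; 3XL 25.45 inches.

22/3.5 = 6.286 sts per in.
XS: 135 / 6.286 = 21.477 → 21.48 in.
2XL: 148 / 6.286 = 23.545 → 23.55 in.
3XL: 160 / 6.286 = 25.455 → 25.45 in.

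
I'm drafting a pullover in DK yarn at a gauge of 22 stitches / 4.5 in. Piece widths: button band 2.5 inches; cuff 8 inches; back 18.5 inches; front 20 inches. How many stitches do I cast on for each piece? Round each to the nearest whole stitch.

Rate = 22/4.5 = 4.889 sts per in.
button band: 2.5 × 4.889 = 12.22 → 12.
cuff: 8 × 4.889 = 39.11 → 39.
back: 18.5 × 4.889 = 90.44 → 90.
front: 20 × 4.889 = 97.78 → 98.

button band 12; cuff 39; back 90; front 98.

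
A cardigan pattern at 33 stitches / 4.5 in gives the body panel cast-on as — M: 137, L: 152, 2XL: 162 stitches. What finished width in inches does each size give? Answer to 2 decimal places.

M 18.68 inches; L 20.73 inches; 2XL 22.09 inches.

33/4.5 = 7.333 sts per in.
M: 137 / 7.333 = 18.682 → 18.68 in.
L: 152 / 7.333 = 20.727 → 20.73 in.
2XL: 162 / 7.333 = 22.091 → 22.09 in.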